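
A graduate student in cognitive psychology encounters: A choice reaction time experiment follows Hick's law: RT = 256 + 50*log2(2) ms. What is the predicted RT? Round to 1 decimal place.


RT = 256 + 50 * log2(2)
log2(2) = 1.0
RT = 256 + 50 * 1.0
= 256 + 50.0
= 306.0 ms


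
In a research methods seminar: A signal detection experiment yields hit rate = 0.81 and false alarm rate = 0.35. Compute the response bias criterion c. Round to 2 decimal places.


c = -0.5 * (z(HR) + z(FAR))
z(0.81) = 0.8779
z(0.35) = -0.3853
c = -0.5 * (0.8779 + -0.3853)
= -0.5 * 0.4926
= -0.25


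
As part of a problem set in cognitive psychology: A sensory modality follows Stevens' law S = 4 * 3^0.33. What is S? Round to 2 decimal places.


S = 4 * 3^0.33
3^0.33 = 1.437
S = 4 * 1.437
= 5.75


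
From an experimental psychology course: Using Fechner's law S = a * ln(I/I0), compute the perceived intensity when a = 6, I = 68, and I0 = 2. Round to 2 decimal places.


S = 6 * ln(68/2)
I/I0 = 34.0
ln(34.0) = 3.5264
S = 6 * 3.5264
= 21.16


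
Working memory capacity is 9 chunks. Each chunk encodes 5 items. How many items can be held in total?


Total items = chunks * items_per_chunk
= 9 * 5
= 45


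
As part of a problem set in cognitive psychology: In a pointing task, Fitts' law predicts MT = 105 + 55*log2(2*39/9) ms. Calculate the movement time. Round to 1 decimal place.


MT = 105 + 55 * log2(2*39/9)
2D/W = 8.666667
log2(8.666667) = 3.1155
MT = 105 + 55 * 3.1155
= 276.4 ms


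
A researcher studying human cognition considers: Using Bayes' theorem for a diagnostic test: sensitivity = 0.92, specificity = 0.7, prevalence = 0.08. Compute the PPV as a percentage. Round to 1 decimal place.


PPV = (sens * prev) / (sens * prev + (1-spec) * (1-prev))
Numerator = 0.92 * 0.08 = 0.0736
P(positive and no disease) = (1 - spec) * (1 - prev) = (1 - 0.7) * (1 - 0.08) = 0.276
Denominator = 0.0736 + 0.276 = 0.3496
PPV = 0.0736 / 0.3496 = 0.210526
As percentage = 21.1


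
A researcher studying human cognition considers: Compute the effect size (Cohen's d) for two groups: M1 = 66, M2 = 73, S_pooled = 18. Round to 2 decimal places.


Cohen's d = (M1 - M2) / S_pooled
= (66 - 73) / 18
= -7 / 18
= -0.39


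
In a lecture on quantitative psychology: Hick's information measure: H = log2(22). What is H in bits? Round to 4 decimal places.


H = log2(n)
H = log2(22)
= 4.4594


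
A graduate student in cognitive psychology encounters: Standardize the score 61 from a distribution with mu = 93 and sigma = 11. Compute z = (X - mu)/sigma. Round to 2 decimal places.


z = (X - mu) / sigma
= (61 - 93) / 11
= -32 / 11
= -2.91


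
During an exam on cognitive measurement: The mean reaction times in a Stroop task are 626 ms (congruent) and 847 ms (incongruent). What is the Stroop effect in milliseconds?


Stroop effect = RT(incongruent) - RT(congruent)
= 847 - 626
= 221 ms


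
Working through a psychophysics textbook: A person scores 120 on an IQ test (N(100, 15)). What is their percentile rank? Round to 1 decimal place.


z = (IQ - mean) / SD
z = (120 - 100) / 15 = 1.3333
Percentile = Phi(1.3333) * 100
Phi(1.3333) = 0.908783
= 90.9


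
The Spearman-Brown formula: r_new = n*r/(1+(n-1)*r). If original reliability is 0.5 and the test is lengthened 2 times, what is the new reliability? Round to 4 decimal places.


r_new = n*r / (1 + (n-1)*r)
Numerator = 2 * 0.5 = 1.0
Denominator = 1 + 1 * 0.5 = 1.5
r_new = 1.0 / 1.5
= 0.6667


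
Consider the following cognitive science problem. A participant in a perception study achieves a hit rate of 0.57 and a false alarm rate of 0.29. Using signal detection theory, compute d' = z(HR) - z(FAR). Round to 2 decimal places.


d' = z(HR) - z(FAR)
z(0.57) = 0.1764
z(0.29) = -0.5534
d' = 0.1764 - -0.5534
= 0.73


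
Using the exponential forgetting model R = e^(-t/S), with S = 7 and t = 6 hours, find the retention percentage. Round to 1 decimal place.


R = e^(-t/S)
-t/S = -6/7 = -0.857143
R = e^(-0.857143) = 0.424373
Percentage = 0.424373 * 100
= 42.4


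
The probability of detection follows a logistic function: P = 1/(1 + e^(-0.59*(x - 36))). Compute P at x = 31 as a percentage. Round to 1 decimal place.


P(x) = 1/(1 + e^(-0.59*(31 - 36)))
Exponent = -0.59 * -5 = 2.95
e^(2.95) = 19.105954
P = 1/(1 + 19.105954) = 0.049737
Percentage = 5.0


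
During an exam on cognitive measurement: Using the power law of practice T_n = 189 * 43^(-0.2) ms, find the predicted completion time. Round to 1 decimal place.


T_n = 189 * 43^(-0.2)
43^(-0.2) = 0.47131
T_n = 189 * 0.47131
= 89.1 ms


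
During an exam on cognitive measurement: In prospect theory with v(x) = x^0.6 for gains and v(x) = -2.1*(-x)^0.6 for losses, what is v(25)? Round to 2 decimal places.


Since x = 25 >= 0, use v(x) = x^0.6
25^0.6 = 6.8986
v(25) = 6.90


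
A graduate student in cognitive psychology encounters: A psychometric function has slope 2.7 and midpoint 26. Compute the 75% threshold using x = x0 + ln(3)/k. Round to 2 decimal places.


At P = 0.75: 0.75 = 1/(1 + e^(-k*(x-x0)))
Solving: e^(-k*(x-x0)) = 1/3
x = x0 + ln(3)/k
ln(3) = 1.0986
x = 26 + 1.0986/2.7
= 26 + 0.4069
= 26.41


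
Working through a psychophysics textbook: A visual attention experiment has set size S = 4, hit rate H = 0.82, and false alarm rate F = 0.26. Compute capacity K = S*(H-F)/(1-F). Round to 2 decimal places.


K = S * (H - F) / (1 - F)
H - F = 0.56
1 - F = 0.74
K = 4 * 0.56 / 0.74
= 3.03


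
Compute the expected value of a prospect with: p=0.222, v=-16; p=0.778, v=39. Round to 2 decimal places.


EU = sum(p_i * v_i)
0.222 * -16 = -3.552
0.778 * 39 = 30.342
EU = -3.552 + 30.342
= 26.79


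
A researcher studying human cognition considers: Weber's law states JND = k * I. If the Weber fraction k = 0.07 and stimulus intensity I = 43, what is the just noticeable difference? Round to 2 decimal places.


JND = k * I
JND = 0.07 * 43
= 3.01


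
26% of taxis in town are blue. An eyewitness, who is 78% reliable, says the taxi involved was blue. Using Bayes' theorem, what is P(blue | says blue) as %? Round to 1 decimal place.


P(blue | says blue) = P(says blue | blue)*P(blue) / [P(says blue | blue)*P(blue) + P(says blue | not blue)*P(not blue)]
Numerator = 0.78 * 0.26 = 0.2028
False identification = 0.22 * 0.74 = 0.1628
P = 0.2028 / (0.2028 + 0.1628)
= 0.2028 / 0.3656
As percentage = 55.5


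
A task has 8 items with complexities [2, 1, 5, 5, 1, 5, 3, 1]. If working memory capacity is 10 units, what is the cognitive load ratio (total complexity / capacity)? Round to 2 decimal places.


Total complexity = 2 + 1 + 5 + 5 + 1 + 5 + 3 + 1 = 23
Load = total / capacity = 23 / 10
= 2.30


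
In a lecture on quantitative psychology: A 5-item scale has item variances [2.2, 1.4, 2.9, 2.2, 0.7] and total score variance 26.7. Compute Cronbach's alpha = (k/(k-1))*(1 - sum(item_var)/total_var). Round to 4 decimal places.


alpha = (k/(k-1)) * (1 - sum(s_i^2)/s_total^2)
sum(item variances) = 9.4
k/(k-1) = 5/4 = 1.25
1 - 9.4/26.7 = 1 - 0.35206 = 0.64794
alpha = 1.25 * 0.64794
= 0.8099


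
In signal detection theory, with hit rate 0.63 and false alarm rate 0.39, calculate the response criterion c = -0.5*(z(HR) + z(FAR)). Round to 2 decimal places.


c = -0.5 * (z(HR) + z(FAR))
z(0.63) = 0.3319
z(0.39) = -0.2793
c = -0.5 * (0.3319 + -0.2793)
= -0.5 * 0.0526
= -0.03


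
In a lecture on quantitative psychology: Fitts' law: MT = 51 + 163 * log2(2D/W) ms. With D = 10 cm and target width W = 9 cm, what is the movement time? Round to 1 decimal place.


MT = 51 + 163 * log2(2*10/9)
2D/W = 2.222222
log2(2.222222) = 1.152
MT = 51 + 163 * 1.152
= 238.8 ms


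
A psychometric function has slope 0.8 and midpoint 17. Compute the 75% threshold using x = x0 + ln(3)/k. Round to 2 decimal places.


At P = 0.75: 0.75 = 1/(1 + e^(-k*(x-x0)))
Solving: e^(-k*(x-x0)) = 1/3
x = x0 + ln(3)/k
ln(3) = 1.0986
x = 17 + 1.0986/0.8
= 17 + 1.3732
= 18.37


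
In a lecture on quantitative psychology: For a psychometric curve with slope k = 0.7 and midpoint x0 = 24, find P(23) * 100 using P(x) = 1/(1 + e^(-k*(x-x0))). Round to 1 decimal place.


P(x) = 1/(1 + e^(-0.7*(23 - 24)))
Exponent = -0.7 * -1 = 0.7
e^(0.7) = 2.013753
P = 1/(1 + 2.013753) = 0.331812
Percentage = 33.2


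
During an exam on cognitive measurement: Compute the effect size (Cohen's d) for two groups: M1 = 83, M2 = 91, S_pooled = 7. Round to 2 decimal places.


Cohen's d = (M1 - M2) / S_pooled
= (83 - 91) / 7
= -8 / 7
= -1.14


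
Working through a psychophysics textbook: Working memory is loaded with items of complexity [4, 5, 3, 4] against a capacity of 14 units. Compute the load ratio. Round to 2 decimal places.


Total complexity = 4 + 5 + 3 + 4 = 16
Load = total / capacity = 16 / 14
= 1.14


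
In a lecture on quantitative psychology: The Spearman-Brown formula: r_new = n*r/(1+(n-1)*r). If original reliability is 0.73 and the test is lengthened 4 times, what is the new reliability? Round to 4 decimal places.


r_new = n*r / (1 + (n-1)*r)
Numerator = 4 * 0.73 = 2.92
Denominator = 1 + 3 * 0.73 = 3.19
r_new = 2.92 / 3.19
= 0.9154


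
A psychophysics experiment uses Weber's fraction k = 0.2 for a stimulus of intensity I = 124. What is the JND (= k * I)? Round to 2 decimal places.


JND = k * I
JND = 0.2 * 124
= 24.80


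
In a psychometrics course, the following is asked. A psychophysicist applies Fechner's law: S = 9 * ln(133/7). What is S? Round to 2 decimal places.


S = 9 * ln(133/7)
I/I0 = 19.0
ln(19.0) = 2.9444
S = 9 * 2.9444
= 26.50


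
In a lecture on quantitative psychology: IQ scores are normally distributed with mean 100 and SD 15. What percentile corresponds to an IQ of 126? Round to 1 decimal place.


z = (IQ - mean) / SD
z = (126 - 100) / 15 = 1.7333
Percentile = Phi(1.7333) * 100
Phi(1.7333) = 0.958479
= 95.8


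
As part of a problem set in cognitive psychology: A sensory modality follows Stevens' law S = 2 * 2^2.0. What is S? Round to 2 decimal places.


S = 2 * 2^2.0
2^2.0 = 4.0
S = 2 * 4.0
= 8.00


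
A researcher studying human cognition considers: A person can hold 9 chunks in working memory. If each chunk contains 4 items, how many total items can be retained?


Total items = chunks * items_per_chunk
= 9 * 4
= 36


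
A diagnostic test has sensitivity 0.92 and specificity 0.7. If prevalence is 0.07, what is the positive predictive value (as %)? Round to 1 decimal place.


PPV = (sens * prev) / (sens * prev + (1-spec) * (1-prev))
Numerator = 0.92 * 0.07 = 0.0644
P(positive and no disease) = (1 - spec) * (1 - prev) = (1 - 0.7) * (1 - 0.07) = 0.279
Denominator = 0.0644 + 0.279 = 0.3434
PPV = 0.0644 / 0.3434 = 0.187536
As percentage = 18.8


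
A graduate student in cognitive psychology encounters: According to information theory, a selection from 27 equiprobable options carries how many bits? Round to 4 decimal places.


H = log2(n)
H = log2(27)
= 4.7549


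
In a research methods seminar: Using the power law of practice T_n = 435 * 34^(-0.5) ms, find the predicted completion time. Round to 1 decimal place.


T_n = 435 * 34^(-0.5)
34^(-0.5) = 0.171499
T_n = 435 * 0.171499
= 74.6 ms


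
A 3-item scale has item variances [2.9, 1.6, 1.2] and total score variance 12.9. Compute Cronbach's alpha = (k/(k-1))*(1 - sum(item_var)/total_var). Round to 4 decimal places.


alpha = (k/(k-1)) * (1 - sum(s_i^2)/s_total^2)
sum(item variances) = 5.7
k/(k-1) = 3/2 = 1.5
1 - 5.7/12.9 = 1 - 0.44186 = 0.55814
alpha = 1.5 * 0.55814
= 0.8372


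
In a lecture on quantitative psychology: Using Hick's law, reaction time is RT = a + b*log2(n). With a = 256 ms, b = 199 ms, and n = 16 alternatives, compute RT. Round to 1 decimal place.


RT = 256 + 199 * log2(16)
log2(16) = 4.0
RT = 256 + 199 * 4.0
= 256 + 796.0
= 1052.0 ms


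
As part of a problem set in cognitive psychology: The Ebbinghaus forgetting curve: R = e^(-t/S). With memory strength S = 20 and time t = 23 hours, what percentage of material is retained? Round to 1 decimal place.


R = e^(-t/S)
-t/S = -23/20 = -1.15
R = e^(-1.15) = 0.316637
Percentage = 0.316637 * 100
= 31.7


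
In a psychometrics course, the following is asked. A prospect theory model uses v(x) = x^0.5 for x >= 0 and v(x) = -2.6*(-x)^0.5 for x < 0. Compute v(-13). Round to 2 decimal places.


Since x = -13 < 0, use v(x) = -lambda*(-x)^alpha
(-x) = 13
13^0.5 = 3.6056
v(-13) = -2.6 * 3.6056
= -9.37


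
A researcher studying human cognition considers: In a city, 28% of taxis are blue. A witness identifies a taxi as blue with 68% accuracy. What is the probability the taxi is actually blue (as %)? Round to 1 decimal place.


P(blue | says blue) = P(says blue | blue)*P(blue) / [P(says blue | blue)*P(blue) + P(says blue | not blue)*P(not blue)]
Numerator = 0.68 * 0.28 = 0.1904
False identification = 0.32 * 0.72 = 0.2304
P = 0.1904 / (0.1904 + 0.2304)
= 0.1904 / 0.4208
As percentage = 45.2


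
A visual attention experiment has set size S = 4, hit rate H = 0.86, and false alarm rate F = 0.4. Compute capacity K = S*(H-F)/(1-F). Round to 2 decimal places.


K = S * (H - F) / (1 - F)
H - F = 0.46
1 - F = 0.6
K = 4 * 0.46 / 0.6
= 3.07


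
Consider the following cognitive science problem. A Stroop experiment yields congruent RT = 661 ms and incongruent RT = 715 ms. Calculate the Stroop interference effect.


Stroop effect = RT(incongruent) - RT(congruent)
= 715 - 661
= 54 ms


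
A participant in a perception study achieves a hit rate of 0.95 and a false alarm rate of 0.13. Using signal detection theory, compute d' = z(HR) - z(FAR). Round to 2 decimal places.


d' = z(HR) - z(FAR)
z(0.95) = 1.6449
z(0.13) = -1.1264
d' = 1.6449 - -1.1264
= 2.77


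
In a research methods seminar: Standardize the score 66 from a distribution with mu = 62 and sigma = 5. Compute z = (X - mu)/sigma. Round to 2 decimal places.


z = (X - mu) / sigma
= (66 - 62) / 5
= 4 / 5
= 0.80


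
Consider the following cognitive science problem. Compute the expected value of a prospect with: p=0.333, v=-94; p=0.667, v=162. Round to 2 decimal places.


EU = sum(p_i * v_i)
0.333 * -94 = -31.302
0.667 * 162 = 108.054
EU = -31.302 + 108.054
= 76.75


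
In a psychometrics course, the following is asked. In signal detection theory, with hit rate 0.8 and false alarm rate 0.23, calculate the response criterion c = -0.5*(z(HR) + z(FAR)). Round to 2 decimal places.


c = -0.5 * (z(HR) + z(FAR))
z(0.8) = 0.8416
z(0.23) = -0.7388
c = -0.5 * (0.8416 + -0.7388)
= -0.5 * 0.1028
= -0.05


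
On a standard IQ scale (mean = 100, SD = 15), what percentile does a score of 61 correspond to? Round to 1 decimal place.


z = (IQ - mean) / SD
z = (61 - 100) / 15 = -2.6
Percentile = Phi(-2.6) * 100
Phi(-2.6) = 0.004661
= 0.5


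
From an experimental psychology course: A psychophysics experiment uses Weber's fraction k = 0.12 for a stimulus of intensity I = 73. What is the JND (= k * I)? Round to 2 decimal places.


JND = k * I
JND = 0.12 * 73
= 8.76


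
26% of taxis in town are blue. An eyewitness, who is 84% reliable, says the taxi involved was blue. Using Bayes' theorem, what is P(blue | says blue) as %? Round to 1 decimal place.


P(blue | says blue) = P(says blue | blue)*P(blue) / [P(says blue | blue)*P(blue) + P(says blue | not blue)*P(not blue)]
Numerator = 0.84 * 0.26 = 0.2184
False identification = 0.16 * 0.74 = 0.1184
P = 0.2184 / (0.2184 + 0.1184)
= 0.2184 / 0.3368
As percentage = 64.8


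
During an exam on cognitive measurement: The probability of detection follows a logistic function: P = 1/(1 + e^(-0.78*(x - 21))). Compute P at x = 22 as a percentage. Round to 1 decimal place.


P(x) = 1/(1 + e^(-0.78*(22 - 21)))
Exponent = -0.78 * 1 = -0.78
e^(-0.78) = 0.458406
P = 1/(1 + 0.458406) = 0.68568
Percentage = 68.6


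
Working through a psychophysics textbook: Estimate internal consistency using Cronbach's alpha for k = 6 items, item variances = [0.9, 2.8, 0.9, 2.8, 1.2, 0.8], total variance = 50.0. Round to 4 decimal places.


alpha = (k/(k-1)) * (1 - sum(s_i^2)/s_total^2)
sum(item variances) = 9.4
k/(k-1) = 6/5 = 1.2
1 - 9.4/50.0 = 1 - 0.188 = 0.812
alpha = 1.2 * 0.812
= 0.9744


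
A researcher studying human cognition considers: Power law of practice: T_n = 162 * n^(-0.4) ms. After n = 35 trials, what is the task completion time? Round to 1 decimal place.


T_n = 162 * 35^(-0.4)
35^(-0.4) = 0.241197
T_n = 162 * 0.241197
= 39.1 ms


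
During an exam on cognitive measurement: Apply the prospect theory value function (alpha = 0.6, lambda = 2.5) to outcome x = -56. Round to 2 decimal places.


Since x = -56 < 0, use v(x) = -lambda*(-x)^alpha
(-x) = 56
56^0.6 = 11.1921
v(-56) = -2.5 * 11.1921
= -27.98


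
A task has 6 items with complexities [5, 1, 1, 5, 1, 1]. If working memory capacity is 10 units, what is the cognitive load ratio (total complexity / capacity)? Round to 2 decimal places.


Total complexity = 5 + 1 + 1 + 5 + 1 + 1 = 14
Load = total / capacity = 14 / 10
= 1.40


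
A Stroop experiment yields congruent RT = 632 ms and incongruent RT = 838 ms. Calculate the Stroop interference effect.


Stroop effect = RT(incongruent) - RT(congruent)
= 838 - 632
= 206 ms


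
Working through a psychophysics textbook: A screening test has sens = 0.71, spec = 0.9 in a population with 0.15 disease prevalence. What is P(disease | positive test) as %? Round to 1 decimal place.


PPV = (sens * prev) / (sens * prev + (1-spec) * (1-prev))
Numerator = 0.71 * 0.15 = 0.1065
P(positive and no disease) = (1 - spec) * (1 - prev) = (1 - 0.9) * (1 - 0.15) = 0.085
Denominator = 0.1065 + 0.085 = 0.1915
PPV = 0.1065 / 0.1915 = 0.556136
As percentage = 55.6


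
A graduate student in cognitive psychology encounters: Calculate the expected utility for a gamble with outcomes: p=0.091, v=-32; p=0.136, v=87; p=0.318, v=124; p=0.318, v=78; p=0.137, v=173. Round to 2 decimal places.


EU = sum(p_i * v_i)
0.091 * -32 = -2.912
0.136 * 87 = 11.832
0.318 * 124 = 39.432
0.318 * 78 = 24.804
0.137 * 173 = 23.701
EU = -2.912 + 11.832 + 39.432 + 24.804 + 23.701
= 96.86


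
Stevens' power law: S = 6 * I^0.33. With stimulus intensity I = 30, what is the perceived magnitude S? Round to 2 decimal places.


S = 6 * 30^0.33
30^0.33 = 3.0722
S = 6 * 3.0722
= 18.43


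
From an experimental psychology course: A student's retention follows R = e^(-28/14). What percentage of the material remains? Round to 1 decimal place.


R = e^(-t/S)
-t/S = -28/14 = -2.0
R = e^(-2.0) = 0.135335
Percentage = 0.135335 * 100
= 13.5


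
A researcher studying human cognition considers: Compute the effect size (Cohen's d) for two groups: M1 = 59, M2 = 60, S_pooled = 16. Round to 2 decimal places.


Cohen's d = (M1 - M2) / S_pooled
= (59 - 60) / 16
= -1 / 16
= -0.06


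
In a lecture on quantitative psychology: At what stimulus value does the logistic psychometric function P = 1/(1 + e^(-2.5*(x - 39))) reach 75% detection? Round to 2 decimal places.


At P = 0.75: 0.75 = 1/(1 + e^(-k*(x-x0)))
Solving: e^(-k*(x-x0)) = 1/3
x = x0 + ln(3)/k
ln(3) = 1.0986
x = 39 + 1.0986/2.5
= 39 + 0.4394
= 39.44


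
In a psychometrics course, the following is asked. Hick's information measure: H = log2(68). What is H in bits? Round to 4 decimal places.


H = log2(n)
H = log2(68)
= 6.0875


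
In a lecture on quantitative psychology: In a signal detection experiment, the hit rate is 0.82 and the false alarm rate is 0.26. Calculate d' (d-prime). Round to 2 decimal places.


d' = z(HR) - z(FAR)
z(0.82) = 0.9154
z(0.26) = -0.6433
d' = 0.9154 - -0.6433
= 1.56


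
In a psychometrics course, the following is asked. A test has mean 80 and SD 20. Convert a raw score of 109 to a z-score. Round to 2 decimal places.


z = (X - mu) / sigma
= (109 - 80) / 20
= 29 / 20
= 1.45


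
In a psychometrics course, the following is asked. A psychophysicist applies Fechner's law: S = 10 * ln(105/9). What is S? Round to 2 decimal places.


S = 10 * ln(105/9)
I/I0 = 11.666667
ln(11.666667) = 2.4567
S = 10 * 2.4567
= 24.57


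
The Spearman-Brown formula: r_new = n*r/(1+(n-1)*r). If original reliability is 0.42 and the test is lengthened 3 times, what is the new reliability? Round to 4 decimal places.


r_new = n*r / (1 + (n-1)*r)
Numerator = 3 * 0.42 = 1.26
Denominator = 1 + 2 * 0.42 = 1.84
r_new = 1.26 / 1.84
= 0.6848


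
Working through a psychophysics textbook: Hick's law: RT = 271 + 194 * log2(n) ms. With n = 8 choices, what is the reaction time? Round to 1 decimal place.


RT = 271 + 194 * log2(8)
log2(8) = 3.0
RT = 271 + 194 * 3.0
= 271 + 582.0
= 853.0 ms


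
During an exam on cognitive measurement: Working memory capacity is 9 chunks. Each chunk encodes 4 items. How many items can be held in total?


Total items = chunks * items_per_chunk
= 9 * 4
= 36


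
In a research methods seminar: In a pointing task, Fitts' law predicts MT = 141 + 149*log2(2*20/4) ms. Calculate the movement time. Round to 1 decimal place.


MT = 141 + 149 * log2(2*20/4)
2D/W = 10.0
log2(10.0) = 3.3219
MT = 141 + 149 * 3.3219
= 636.0 ms


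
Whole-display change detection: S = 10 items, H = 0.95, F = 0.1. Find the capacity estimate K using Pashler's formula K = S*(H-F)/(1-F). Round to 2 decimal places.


K = S * (H - F) / (1 - F)
H - F = 0.85
1 - F = 0.9
K = 10 * 0.85 / 0.9
= 9.44


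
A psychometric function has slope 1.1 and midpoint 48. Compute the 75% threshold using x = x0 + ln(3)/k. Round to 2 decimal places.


At P = 0.75: 0.75 = 1/(1 + e^(-k*(x-x0)))
Solving: e^(-k*(x-x0)) = 1/3
x = x0 + ln(3)/k
ln(3) = 1.0986
x = 48 + 1.0986/1.1
= 48 + 0.9987
= 49.00


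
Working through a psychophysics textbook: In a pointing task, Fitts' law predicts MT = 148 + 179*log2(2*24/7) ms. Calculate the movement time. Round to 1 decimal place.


MT = 148 + 179 * log2(2*24/7)
2D/W = 6.857143
log2(6.857143) = 2.7776
MT = 148 + 179 * 2.7776
= 645.2 ms


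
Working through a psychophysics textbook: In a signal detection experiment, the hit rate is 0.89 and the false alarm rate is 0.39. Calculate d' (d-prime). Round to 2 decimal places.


d' = z(HR) - z(FAR)
z(0.89) = 1.2265
z(0.39) = -0.2793
d' = 1.2265 - -0.2793
= 1.51


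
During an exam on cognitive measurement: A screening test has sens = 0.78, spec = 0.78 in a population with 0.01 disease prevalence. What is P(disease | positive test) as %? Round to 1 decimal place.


PPV = (sens * prev) / (sens * prev + (1-spec) * (1-prev))
Numerator = 0.78 * 0.01 = 0.0078
P(positive and no disease) = (1 - spec) * (1 - prev) = (1 - 0.78) * (1 - 0.01) = 0.2178
Denominator = 0.0078 + 0.2178 = 0.2256
PPV = 0.0078 / 0.2256 = 0.034574
As percentage = 3.5


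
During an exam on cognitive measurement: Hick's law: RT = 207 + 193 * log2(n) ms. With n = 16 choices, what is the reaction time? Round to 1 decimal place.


RT = 207 + 193 * log2(16)
log2(16) = 4.0
RT = 207 + 193 * 4.0
= 207 + 772.0
= 979.0 ms


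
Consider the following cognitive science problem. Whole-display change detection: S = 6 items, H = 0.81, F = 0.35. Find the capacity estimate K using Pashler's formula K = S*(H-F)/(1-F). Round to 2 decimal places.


K = S * (H - F) / (1 - F)
H - F = 0.46
1 - F = 0.65
K = 6 * 0.46 / 0.65
= 4.25


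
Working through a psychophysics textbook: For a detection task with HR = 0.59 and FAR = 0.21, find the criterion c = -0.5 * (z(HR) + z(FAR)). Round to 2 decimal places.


c = -0.5 * (z(HR) + z(FAR))
z(0.59) = 0.2275
z(0.21) = -0.8064
c = -0.5 * (0.2275 + -0.8064)
= -0.5 * -0.5789
= 0.29


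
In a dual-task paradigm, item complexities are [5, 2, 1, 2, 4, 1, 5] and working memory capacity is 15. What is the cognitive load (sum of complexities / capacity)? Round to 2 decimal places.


Total complexity = 5 + 2 + 1 + 2 + 4 + 1 + 5 = 20
Load = total / capacity = 20 / 15
= 1.33


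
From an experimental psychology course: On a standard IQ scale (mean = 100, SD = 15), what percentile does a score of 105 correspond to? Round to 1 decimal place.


z = (IQ - mean) / SD
z = (105 - 100) / 15 = 0.3333
Percentile = Phi(0.3333) * 100
Phi(0.3333) = 0.630546
= 63.1


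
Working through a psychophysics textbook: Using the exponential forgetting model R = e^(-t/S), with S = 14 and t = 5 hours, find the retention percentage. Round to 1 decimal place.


R = e^(-t/S)
-t/S = -5/14 = -0.357143
R = e^(-0.357143) = 0.699672
Percentage = 0.699672 * 100
= 70.0


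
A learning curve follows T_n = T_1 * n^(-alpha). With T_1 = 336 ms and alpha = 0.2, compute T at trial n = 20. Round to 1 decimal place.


T_n = 336 * 20^(-0.2)
20^(-0.2) = 0.54928
T_n = 336 * 0.54928
= 184.6 ms


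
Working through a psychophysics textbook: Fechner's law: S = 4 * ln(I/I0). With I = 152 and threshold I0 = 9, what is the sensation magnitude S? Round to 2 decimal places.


S = 4 * ln(152/9)
I/I0 = 16.888889
ln(16.888889) = 2.8267
S = 4 * 2.8267
= 11.31


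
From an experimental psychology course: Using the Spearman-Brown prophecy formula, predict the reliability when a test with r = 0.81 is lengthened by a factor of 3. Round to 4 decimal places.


r_new = n*r / (1 + (n-1)*r)
Numerator = 3 * 0.81 = 2.43
Denominator = 1 + 2 * 0.81 = 2.62
r_new = 2.43 / 2.62
= 0.9275


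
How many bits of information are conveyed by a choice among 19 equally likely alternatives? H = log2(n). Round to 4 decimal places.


H = log2(n)
H = log2(19)
= 4.2479


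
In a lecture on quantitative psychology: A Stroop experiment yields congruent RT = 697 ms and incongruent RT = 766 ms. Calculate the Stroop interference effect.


Stroop effect = RT(incongruent) - RT(congruent)
= 766 - 697
= 69 ms


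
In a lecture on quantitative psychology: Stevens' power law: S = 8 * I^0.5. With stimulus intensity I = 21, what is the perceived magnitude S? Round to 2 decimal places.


S = 8 * 21^0.5
21^0.5 = 4.5826
S = 8 * 4.5826
= 36.66


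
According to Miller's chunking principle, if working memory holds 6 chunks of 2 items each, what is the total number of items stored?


Total items = chunks * items_per_chunk
= 6 * 2
= 12


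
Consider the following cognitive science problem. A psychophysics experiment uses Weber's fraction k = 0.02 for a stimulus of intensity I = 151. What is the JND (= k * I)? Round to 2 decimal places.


JND = k * I
JND = 0.02 * 151
= 3.02


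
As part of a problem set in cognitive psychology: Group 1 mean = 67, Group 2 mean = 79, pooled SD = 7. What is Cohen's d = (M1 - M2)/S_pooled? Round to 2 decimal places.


Cohen's d = (M1 - M2) / S_pooled
= (67 - 79) / 7
= -12 / 7
= -1.71


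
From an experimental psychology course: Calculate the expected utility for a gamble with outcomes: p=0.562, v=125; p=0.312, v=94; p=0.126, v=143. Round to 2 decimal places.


EU = sum(p_i * v_i)
0.562 * 125 = 70.25
0.312 * 94 = 29.328
0.126 * 143 = 18.018
EU = 70.25 + 29.328 + 18.018
= 117.60


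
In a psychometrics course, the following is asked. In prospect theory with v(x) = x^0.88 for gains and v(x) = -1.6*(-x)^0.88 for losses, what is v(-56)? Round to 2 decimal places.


Since x = -56 < 0, use v(x) = -lambda*(-x)^alpha
(-x) = 56
56^0.88 = 34.5466
v(-56) = -1.6 * 34.5466
= -55.27


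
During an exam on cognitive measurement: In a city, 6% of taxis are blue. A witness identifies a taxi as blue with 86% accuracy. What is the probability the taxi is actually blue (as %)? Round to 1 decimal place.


P(blue | says blue) = P(says blue | blue)*P(blue) / [P(says blue | blue)*P(blue) + P(says blue | not blue)*P(not blue)]
Numerator = 0.86 * 0.06 = 0.0516
False identification = 0.14 * 0.94 = 0.1316
P = 0.0516 / (0.0516 + 0.1316)
= 0.0516 / 0.1832
As percentage = 28.2


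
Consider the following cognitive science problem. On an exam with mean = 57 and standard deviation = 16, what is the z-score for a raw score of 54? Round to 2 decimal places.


z = (X - mu) / sigma
= (54 - 57) / 16
= -3 / 16
= -0.19


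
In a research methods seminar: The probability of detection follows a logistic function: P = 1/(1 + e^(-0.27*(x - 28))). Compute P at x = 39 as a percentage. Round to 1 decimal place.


P(x) = 1/(1 + e^(-0.27*(39 - 28)))
Exponent = -0.27 * 11 = -2.97
e^(-2.97) = 0.051303
P = 1/(1 + 0.051303) = 0.951201
Percentage = 95.1


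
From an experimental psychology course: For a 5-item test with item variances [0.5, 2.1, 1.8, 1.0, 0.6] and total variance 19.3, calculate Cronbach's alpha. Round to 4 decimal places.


alpha = (k/(k-1)) * (1 - sum(s_i^2)/s_total^2)
sum(item variances) = 6.0
k/(k-1) = 5/4 = 1.25
1 - 6.0/19.3 = 1 - 0.310881 = 0.689119
alpha = 1.25 * 0.689119
= 0.8614


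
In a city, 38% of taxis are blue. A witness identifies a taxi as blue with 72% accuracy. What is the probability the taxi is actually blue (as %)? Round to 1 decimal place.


P(blue | says blue) = P(says blue | blue)*P(blue) / [P(says blue | blue)*P(blue) + P(says blue | not blue)*P(not blue)]
Numerator = 0.72 * 0.38 = 0.2736
False identification = 0.28 * 0.62 = 0.1736
P = 0.2736 / (0.2736 + 0.1736)
= 0.2736 / 0.4472
As percentage = 61.2


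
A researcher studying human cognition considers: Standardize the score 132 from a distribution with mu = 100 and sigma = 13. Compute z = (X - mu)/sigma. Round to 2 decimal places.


z = (X - mu) / sigma
= (132 - 100) / 13
= 32 / 13
= 2.46


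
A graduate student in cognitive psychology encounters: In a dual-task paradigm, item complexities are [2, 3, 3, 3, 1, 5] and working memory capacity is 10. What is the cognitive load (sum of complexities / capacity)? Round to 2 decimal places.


Total complexity = 2 + 3 + 3 + 3 + 1 + 5 = 17
Load = total / capacity = 17 / 10
= 1.70


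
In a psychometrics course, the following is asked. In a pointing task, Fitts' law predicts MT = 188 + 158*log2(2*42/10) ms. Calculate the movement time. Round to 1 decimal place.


MT = 188 + 158 * log2(2*42/10)
2D/W = 8.4
log2(8.4) = 3.0704
MT = 188 + 158 * 3.0704
= 673.1 ms


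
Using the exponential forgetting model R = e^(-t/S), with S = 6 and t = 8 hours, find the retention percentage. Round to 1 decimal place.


R = e^(-t/S)
-t/S = -8/6 = -1.333333
R = e^(-1.333333) = 0.263597
Percentage = 0.263597 * 100
= 26.4


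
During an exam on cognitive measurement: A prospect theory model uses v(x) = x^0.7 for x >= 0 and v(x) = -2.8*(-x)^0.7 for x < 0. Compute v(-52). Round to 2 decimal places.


Since x = -52 < 0, use v(x) = -lambda*(-x)^alpha
(-x) = 52
52^0.7 = 15.8929
v(-52) = -2.8 * 15.8929
= -44.50


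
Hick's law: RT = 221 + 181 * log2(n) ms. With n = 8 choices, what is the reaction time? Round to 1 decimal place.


RT = 221 + 181 * log2(8)
log2(8) = 3.0
RT = 221 + 181 * 3.0
= 221 + 543.0
= 764.0 ms


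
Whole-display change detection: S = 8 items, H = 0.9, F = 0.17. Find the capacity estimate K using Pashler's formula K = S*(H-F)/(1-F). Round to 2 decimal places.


K = S * (H - F) / (1 - F)
H - F = 0.73
1 - F = 0.83
K = 8 * 0.73 / 0.83
= 7.04


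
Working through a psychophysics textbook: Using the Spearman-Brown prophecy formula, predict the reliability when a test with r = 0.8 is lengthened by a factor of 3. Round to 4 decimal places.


r_new = n*r / (1 + (n-1)*r)
Numerator = 3 * 0.8 = 2.4
Denominator = 1 + 2 * 0.8 = 2.6
r_new = 2.4 / 2.6
= 0.9231


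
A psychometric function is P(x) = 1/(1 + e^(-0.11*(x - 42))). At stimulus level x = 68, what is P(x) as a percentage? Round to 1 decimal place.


P(x) = 1/(1 + e^(-0.11*(68 - 42)))
Exponent = -0.11 * 26 = -2.86
e^(-2.86) = 0.057269
P = 1/(1 + 0.057269) = 0.945833
Percentage = 94.6


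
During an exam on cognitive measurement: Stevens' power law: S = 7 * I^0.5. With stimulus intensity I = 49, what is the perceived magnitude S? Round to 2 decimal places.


S = 7 * 49^0.5
49^0.5 = 7.0
S = 7 * 7.0
= 49.00


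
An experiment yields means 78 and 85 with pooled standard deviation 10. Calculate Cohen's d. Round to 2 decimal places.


Cohen's d = (M1 - M2) / S_pooled
= (78 - 85) / 10
= -7 / 10
= -0.70


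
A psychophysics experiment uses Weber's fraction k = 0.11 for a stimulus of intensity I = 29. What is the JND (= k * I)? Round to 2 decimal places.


JND = k * I
JND = 0.11 * 29
= 3.19


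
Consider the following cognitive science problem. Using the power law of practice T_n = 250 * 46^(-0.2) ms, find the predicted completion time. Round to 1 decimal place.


T_n = 250 * 46^(-0.2)
46^(-0.2) = 0.464995
T_n = 250 * 0.464995
= 116.2 ms


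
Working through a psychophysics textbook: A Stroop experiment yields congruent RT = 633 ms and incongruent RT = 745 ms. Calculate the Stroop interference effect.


Stroop effect = RT(incongruent) - RT(congruent)
= 745 - 633
= 112 ms


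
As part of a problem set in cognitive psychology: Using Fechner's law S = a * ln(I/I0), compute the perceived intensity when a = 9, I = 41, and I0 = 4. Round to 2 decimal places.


S = 9 * ln(41/4)
I/I0 = 10.25
ln(10.25) = 2.3273
S = 9 * 2.3273
= 20.95


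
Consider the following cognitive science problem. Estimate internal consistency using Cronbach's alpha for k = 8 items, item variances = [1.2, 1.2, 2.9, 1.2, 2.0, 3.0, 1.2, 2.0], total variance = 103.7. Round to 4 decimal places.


alpha = (k/(k-1)) * (1 - sum(s_i^2)/s_total^2)
sum(item variances) = 14.7
k/(k-1) = 8/7 = 1.142857
1 - 14.7/103.7 = 1 - 0.141755 = 0.858245
alpha = 1.142857 * 0.858245
= 0.9809


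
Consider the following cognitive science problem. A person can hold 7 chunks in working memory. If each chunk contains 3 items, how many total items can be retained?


Total items = chunks * items_per_chunk
= 7 * 3
= 21


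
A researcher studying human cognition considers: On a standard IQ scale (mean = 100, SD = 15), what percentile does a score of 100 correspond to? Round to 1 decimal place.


z = (IQ - mean) / SD
z = (100 - 100) / 15 = 0.0
Percentile = Phi(0.0) * 100
Phi(0.0) = 0.5
= 50.0


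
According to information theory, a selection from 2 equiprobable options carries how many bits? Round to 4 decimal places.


H = log2(n)
H = log2(2)
= 1.0000


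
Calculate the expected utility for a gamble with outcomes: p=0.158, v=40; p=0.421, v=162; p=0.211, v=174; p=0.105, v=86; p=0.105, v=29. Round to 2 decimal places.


EU = sum(p_i * v_i)
0.158 * 40 = 6.32
0.421 * 162 = 68.202
0.211 * 174 = 36.714
0.105 * 86 = 9.03
0.105 * 29 = 3.045
EU = 6.32 + 68.202 + 36.714 + 9.03 + 3.045
= 123.31


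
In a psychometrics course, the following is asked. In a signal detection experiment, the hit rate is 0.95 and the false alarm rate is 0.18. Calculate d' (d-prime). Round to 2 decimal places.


d' = z(HR) - z(FAR)
z(0.95) = 1.6449
z(0.18) = -0.9154
d' = 1.6449 - -0.9154
= 2.56


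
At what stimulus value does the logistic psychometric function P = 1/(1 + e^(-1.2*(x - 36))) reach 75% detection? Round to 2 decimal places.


At P = 0.75: 0.75 = 1/(1 + e^(-k*(x-x0)))
Solving: e^(-k*(x-x0)) = 1/3
x = x0 + ln(3)/k
ln(3) = 1.0986
x = 36 + 1.0986/1.2
= 36 + 0.9155
= 36.92


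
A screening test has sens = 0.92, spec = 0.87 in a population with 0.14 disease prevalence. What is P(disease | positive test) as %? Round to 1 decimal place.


PPV = (sens * prev) / (sens * prev + (1-spec) * (1-prev))
Numerator = 0.92 * 0.14 = 0.1288
P(positive and no disease) = (1 - spec) * (1 - prev) = (1 - 0.87) * (1 - 0.14) = 0.1118
Denominator = 0.1288 + 0.1118 = 0.2406
PPV = 0.1288 / 0.2406 = 0.535328
As percentage = 53.5


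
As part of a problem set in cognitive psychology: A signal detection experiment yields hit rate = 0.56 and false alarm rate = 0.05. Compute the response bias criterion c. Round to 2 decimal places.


c = -0.5 * (z(HR) + z(FAR))
z(0.56) = 0.151
z(0.05) = -1.6449
c = -0.5 * (0.151 + -1.6449)
= -0.5 * -1.4939
= 0.75


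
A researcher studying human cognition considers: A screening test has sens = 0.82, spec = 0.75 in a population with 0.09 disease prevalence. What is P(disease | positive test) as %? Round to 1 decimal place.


PPV = (sens * prev) / (sens * prev + (1-spec) * (1-prev))
Numerator = 0.82 * 0.09 = 0.0738
P(positive and no disease) = (1 - spec) * (1 - prev) = (1 - 0.75) * (1 - 0.09) = 0.2275
Denominator = 0.0738 + 0.2275 = 0.3013
PPV = 0.0738 / 0.3013 = 0.244939
As percentage = 24.5


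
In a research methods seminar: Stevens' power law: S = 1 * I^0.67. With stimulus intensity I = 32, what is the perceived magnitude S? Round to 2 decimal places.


S = 1 * 32^0.67
32^0.67 = 10.1965
S = 1 * 10.1965
= 10.20


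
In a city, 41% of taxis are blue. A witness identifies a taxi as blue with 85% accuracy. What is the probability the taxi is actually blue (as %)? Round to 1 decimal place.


P(blue | says blue) = P(says blue | blue)*P(blue) / [P(says blue | blue)*P(blue) + P(says blue | not blue)*P(not blue)]
Numerator = 0.85 * 0.41 = 0.3485
False identification = 0.15 * 0.59 = 0.0885
P = 0.3485 / (0.3485 + 0.0885)
= 0.3485 / 0.437
As percentage = 79.7


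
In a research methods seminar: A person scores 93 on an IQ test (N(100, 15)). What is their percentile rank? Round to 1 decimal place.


z = (IQ - mean) / SD
z = (93 - 100) / 15 = -0.4667
Percentile = Phi(-0.4667) * 100
Phi(-0.4667) = 0.320357
= 32.0


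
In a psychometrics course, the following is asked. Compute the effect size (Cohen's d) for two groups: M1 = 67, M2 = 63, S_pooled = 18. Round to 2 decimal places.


Cohen's d = (M1 - M2) / S_pooled
= (67 - 63) / 18
= 4 / 18
= 0.22


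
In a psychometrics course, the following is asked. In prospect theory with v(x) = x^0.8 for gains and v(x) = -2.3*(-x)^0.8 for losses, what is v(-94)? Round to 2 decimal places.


Since x = -94 < 0, use v(x) = -lambda*(-x)^alpha
(-x) = 94
94^0.8 = 37.8881
v(-94) = -2.3 * 37.8881
= -87.14


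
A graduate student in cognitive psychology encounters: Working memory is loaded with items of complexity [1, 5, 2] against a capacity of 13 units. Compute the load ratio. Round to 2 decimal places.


Total complexity = 1 + 5 + 2 = 8
Load = total / capacity = 8 / 13
= 0.62


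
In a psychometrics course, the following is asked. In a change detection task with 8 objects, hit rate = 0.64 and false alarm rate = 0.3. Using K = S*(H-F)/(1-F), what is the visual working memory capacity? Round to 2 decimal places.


K = S * (H - F) / (1 - F)
H - F = 0.34
1 - F = 0.7
K = 8 * 0.34 / 0.7
= 3.89


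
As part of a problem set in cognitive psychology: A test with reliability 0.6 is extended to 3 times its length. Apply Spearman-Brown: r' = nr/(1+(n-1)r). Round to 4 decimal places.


r_new = n*r / (1 + (n-1)*r)
Numerator = 3 * 0.6 = 1.8
Denominator = 1 + 2 * 0.6 = 2.2
r_new = 1.8 / 2.2
= 0.8182


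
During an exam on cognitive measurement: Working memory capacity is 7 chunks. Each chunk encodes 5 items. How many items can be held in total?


Total items = chunks * items_per_chunk
= 7 * 5
= 35


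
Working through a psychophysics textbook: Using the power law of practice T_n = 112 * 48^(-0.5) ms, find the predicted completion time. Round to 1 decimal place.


T_n = 112 * 48^(-0.5)
48^(-0.5) = 0.144338
T_n = 112 * 0.144338
= 16.2 ms


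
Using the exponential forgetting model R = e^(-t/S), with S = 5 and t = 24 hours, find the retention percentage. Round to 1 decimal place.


R = e^(-t/S)
-t/S = -24/5 = -4.8
R = e^(-4.8) = 0.00823
Percentage = 0.00823 * 100
= 0.8


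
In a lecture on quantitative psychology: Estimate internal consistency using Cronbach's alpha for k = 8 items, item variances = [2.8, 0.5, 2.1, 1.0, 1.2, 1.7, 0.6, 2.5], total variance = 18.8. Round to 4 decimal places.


alpha = (k/(k-1)) * (1 - sum(s_i^2)/s_total^2)
sum(item variances) = 12.4
k/(k-1) = 8/7 = 1.142857
1 - 12.4/18.8 = 1 - 0.659574 = 0.340426
alpha = 1.142857 * 0.340426
= 0.3891


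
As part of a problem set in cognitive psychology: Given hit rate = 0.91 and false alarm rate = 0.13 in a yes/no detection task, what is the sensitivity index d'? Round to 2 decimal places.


d' = z(HR) - z(FAR)
z(0.91) = 1.3408
z(0.13) = -1.1264
d' = 1.3408 - -1.1264
= 2.47
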